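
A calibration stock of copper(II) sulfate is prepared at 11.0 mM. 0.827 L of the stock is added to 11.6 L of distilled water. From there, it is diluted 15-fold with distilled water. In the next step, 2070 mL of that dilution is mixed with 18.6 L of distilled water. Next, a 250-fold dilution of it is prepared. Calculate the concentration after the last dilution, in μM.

0.0195 μM

Overall dilution factor = 15.03 × 15 × 9.986 × 250 = 5.63 × 10⁵.
11.0 mM / 5.63 × 10⁵ = 1.95 × 10⁻⁵ mM = 0.0195 μM.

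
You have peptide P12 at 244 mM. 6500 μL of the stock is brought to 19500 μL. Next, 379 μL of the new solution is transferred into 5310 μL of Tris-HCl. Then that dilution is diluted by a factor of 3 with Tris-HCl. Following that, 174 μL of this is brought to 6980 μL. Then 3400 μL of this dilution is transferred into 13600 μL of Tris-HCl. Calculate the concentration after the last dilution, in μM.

9.00 μM

Overall dilution factor = 3 × 15.01 × 3 × 40.11 × 5 = 2.71 × 10⁴.
244 mM / 2.71 × 10⁴ = 9.00 × 10⁻³ mM = 9.00 μM.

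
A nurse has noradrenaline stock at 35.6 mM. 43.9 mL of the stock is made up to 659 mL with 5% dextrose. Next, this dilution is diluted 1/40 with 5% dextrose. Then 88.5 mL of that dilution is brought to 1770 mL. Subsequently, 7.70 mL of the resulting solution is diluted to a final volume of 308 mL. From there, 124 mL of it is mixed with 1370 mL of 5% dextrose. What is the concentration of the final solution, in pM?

6150 pM

Overall dilution factor = 15.01 × 40 × 20 × 40 × 12.05 = 5.79 × 10⁶.
35.6 mM / 5.79 × 10⁶ = 6.15 × 10⁻⁶ mM = 6150 pM.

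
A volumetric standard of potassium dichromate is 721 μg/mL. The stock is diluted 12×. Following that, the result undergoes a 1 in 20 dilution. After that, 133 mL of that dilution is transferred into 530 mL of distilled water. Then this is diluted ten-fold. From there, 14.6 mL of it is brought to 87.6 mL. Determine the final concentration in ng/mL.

10.0 ng/mL

Overall dilution factor = 12 × 20 × 4.985 × 10 × 6 = 7.18 × 10⁴.
721 μg/mL / 7.18 × 10⁴ = 0.0100 μg/mL = 10.0 ng/mL.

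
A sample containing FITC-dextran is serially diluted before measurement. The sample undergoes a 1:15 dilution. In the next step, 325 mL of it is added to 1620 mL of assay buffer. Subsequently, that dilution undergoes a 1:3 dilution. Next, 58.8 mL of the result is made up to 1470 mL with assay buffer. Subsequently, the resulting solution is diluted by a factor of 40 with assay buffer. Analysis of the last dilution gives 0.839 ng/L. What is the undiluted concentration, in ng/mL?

226 ng/mL

Overall dilution factor = 15 × 5.985 × 3 × 25 × 40 = 2.69 × 10⁵.
Original = 0.839 ng/L × 2.69 × 10⁵ = 2.26 × 10⁵ ng/L = 226 ng/mL.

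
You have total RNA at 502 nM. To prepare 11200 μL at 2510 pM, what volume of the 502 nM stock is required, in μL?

56.0 μL

2510 pM = 2.51 nM.
V₁ = C₂V₂/C₁ = 2.51 × 11200 / 502 = 56.0 μL.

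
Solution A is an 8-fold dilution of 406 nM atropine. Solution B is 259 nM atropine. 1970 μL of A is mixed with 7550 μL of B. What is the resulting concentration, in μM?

0.216 μM

C_A = 406 nM / 8 = 50.8 nM.
C_mix = (C_A·V_A + C_B·V_B)/(V_A + V_B) = (50.8×1970 + 259×7550) / 9520 = 216 nM = 0.216 μM.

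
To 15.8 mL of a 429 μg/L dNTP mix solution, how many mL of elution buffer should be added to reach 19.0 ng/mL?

341 mL

19.0 ng/mL = 19.0 μg/L.
V₂ = C₁V₁/C₂ = 429 × 15.8 / 19.0 = 357 mL.
Diluent to add = V₂ − V₁ = 357 − 15.8 = 341 mL.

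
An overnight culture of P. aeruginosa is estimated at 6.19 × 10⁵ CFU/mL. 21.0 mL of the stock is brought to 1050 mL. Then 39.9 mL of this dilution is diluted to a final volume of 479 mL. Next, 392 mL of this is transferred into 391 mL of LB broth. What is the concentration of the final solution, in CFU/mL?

516 CFU/mL

Overall dilution factor = 50 × 12.01 × 1.997 = 1199.
6.19 × 10⁵ CFU/mL / 1199 = 516 CFU/mL.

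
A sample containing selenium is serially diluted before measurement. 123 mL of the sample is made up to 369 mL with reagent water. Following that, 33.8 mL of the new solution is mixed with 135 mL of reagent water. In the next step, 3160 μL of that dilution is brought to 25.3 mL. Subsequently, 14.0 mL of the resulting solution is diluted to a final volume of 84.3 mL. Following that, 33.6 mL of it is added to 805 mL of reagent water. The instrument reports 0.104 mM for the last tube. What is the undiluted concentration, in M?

Overall dilution factor = 3 × 4.994 × 8.006 × 6.021 × 24.96 = 1.80 × 10⁴.
Original = 0.104 mM × 1.80 × 10⁴ = 1875 mM = 1.87 M.

1.87 M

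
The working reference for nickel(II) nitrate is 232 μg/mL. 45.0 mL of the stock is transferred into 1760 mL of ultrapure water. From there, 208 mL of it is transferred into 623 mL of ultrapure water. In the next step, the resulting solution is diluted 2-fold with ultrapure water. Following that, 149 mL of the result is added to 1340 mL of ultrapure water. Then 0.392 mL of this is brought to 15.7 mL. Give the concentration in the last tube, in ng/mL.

Overall dilution factor = 40.11 × 3.995 × 2 × 9.993 × 40.05 = 1.28 × 10⁵.
232 μg/mL / 1.28 × 10⁵ = 1.81 × 10⁻³ μg/mL = 1.81 ng/mL.

1.81 ng/mL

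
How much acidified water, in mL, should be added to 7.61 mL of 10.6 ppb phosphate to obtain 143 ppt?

143 ppt = 0.143 ppb.
V₂ = C₁V₁/C₂ = 10.6 × 7.61 / 0.143 = 564 mL.
Diluent to add = V₂ − V₁ = 564 − 7.61 = 556 mL.

556 mL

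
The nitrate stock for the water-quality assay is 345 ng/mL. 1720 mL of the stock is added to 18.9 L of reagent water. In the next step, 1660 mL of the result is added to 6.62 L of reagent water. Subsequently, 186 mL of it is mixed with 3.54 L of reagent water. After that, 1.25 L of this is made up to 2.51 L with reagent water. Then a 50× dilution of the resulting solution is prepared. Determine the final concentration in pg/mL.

2.87 pg/mL

Overall dilution factor = 11.99 × 4.988 × 20.03 × 2.008 × 50 = 1.20 × 10⁵.
345 ng/mL / 1.20 × 10⁵ = 2.87 × 10⁻³ ng/mL = 2.87 pg/mL.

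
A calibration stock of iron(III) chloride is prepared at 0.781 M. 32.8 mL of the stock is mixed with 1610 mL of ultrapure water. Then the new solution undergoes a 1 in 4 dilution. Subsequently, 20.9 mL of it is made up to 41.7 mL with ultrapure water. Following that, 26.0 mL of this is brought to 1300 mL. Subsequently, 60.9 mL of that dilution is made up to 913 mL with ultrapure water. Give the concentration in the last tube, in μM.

Overall dilution factor = 50.09 × 4 × 1.995 × 50 × 14.99 = 3.00 × 10⁵.
0.781 M / 3.00 × 10⁵ = 2.61 × 10⁻⁶ M = 2.61 μM.

2.61 μM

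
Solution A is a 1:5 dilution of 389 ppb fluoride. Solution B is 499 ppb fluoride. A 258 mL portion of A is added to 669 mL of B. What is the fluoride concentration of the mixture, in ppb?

C_A = 389 ppb / 5 = 77.8 ppb.
C_mix = (C_A·V_A + C_B·V_B)/(V_A + V_B) = (77.8×258 + 499×669) / 927.0 = 382 ppb.

382 ppb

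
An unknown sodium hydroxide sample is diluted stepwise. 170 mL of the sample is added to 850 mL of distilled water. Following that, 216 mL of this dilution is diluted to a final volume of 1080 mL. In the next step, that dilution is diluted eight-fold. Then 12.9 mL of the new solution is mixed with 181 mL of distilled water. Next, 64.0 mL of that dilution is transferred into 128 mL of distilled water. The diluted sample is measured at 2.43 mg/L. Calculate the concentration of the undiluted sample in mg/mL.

26.3 mg/mL

Overall dilution factor = 6 × 5 × 8 × 15.03 × 3 = 1.08 × 10⁴.
Original = 2.43 mg/L × 1.08 × 10⁴ = 2.63 × 10⁴ mg/L = 26.3 mg/mL.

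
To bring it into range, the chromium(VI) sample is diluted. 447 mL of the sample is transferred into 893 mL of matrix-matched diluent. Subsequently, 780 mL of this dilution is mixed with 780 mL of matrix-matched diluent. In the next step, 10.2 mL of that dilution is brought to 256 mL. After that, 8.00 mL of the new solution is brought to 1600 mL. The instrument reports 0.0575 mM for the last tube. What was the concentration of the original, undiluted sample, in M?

1.73 M

Overall dilution factor = 2.998 × 2 × 25.10 × 200 = 3.01 × 10⁴.
Original = 0.0575 mM × 3.01 × 10⁴ = 1730 mM = 1.73 M.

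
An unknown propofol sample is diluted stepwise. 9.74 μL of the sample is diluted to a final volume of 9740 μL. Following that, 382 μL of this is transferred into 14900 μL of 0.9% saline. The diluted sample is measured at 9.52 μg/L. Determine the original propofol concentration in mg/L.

381 mg/L

Overall dilution factor = 1000 × 40.01 = 4.00 × 10⁴.
Original = 9.52 μg/L × 4.00 × 10⁴ = 3.81 × 10⁵ μg/L = 381 mg/L.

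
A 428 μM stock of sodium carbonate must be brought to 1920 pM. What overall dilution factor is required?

Factor = C₀/C_target = 428 μM / 1920 pM = 2.23 × 10⁵.

2.23 × 10⁵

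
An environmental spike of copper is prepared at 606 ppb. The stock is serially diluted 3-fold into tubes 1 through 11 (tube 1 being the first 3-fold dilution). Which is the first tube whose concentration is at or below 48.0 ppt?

Tube n has concentration 606 ppb / 3ⁿ.
Need 3ⁿ ≥ 606 ppb / 48.0 ppt = 1.26 × 10⁴, so n ≥ 8.60.
First such tube: n = 9.

tube 9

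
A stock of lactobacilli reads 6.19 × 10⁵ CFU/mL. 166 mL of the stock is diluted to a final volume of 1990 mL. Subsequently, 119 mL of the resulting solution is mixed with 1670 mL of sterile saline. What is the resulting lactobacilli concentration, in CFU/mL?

Overall dilution factor = 11.99 × 15.03 = 180.
6.19 × 10⁵ CFU/mL / 180 = 3430 CFU/mL.

3430 CFU/mL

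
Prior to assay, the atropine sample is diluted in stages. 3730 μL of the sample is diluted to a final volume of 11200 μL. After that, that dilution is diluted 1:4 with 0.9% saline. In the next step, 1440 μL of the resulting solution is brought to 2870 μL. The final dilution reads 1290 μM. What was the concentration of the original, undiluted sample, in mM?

Overall dilution factor = 3.003 × 4 × 1.993 = 23.9.
Original = 1290 μM × 23.9 = 3.09 × 10⁴ μM = 30.9 mM.

30.9 mM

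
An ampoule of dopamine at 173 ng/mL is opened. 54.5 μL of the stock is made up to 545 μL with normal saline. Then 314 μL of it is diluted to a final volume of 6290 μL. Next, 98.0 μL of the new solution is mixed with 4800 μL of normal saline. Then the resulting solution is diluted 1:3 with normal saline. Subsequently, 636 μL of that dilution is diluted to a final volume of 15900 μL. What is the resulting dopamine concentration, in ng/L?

0.230 ng/L

Overall dilution factor = 10 × 20.03 × 49.98 × 3 × 25 = 7.51 × 10⁵.
173 ng/mL / 7.51 × 10⁵ = 2.30 × 10⁻⁴ ng/mL = 0.230 ng/L.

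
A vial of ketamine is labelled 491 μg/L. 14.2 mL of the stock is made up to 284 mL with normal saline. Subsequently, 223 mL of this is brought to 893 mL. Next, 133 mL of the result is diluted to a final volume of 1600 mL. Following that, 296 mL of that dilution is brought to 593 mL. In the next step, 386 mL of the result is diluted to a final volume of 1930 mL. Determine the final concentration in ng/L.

Overall dilution factor = 20 × 4.004 × 12.03 × 2.003 × 5 = 9651.
491 μg/L / 9651 = 0.0509 μg/L = 50.9 ng/L.

50.9 ng/L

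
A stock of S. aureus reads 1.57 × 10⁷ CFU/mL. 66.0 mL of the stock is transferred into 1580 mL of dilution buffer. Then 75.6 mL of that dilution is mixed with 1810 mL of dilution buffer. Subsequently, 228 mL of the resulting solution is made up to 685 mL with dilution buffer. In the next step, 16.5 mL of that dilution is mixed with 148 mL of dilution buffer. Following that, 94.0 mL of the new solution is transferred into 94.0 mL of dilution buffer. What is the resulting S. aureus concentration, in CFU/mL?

Overall dilution factor = 24.94 × 24.94 × 3.004 × 9.970 × 2 = 3.73 × 10⁴.
1.57 × 10⁷ CFU/mL / 3.73 × 10⁴ = 421 CFU/mL.

421 CFU/mL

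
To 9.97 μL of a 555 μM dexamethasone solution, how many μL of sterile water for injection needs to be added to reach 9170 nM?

9170 nM = 9.17 μM.
V₂ = C₁V₁/C₂ = 555 × 9.97 / 9.17 = 603 μL.
Diluent to add = V₂ − V₁ = 603 − 9.97 = 593 μL.

593 μL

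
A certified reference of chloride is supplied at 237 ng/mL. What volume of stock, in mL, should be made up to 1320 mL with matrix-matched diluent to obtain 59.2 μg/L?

59.2 μg/L = 59.2 ng/mL.
V₁ = C₂V₂/C₁ = 59.2 × 1320 / 237 = 330 mL.

330 mL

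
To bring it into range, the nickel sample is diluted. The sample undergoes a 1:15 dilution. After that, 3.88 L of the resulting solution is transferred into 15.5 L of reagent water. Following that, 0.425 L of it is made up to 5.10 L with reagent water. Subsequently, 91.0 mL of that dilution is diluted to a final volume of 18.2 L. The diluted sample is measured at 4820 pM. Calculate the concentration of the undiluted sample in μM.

Overall dilution factor = 15 × 4.995 × 12 × 200 = 1.80 × 10⁵.
Original = 4820 pM × 1.80 × 10⁵ = 8.67 × 10⁸ pM = 867 μM.

867 μM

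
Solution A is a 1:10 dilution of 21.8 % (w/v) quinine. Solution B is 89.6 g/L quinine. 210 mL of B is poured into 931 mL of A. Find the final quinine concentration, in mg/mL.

34.3 mg/mL

C_A = 21.8 % (w/v) / 10 = 2.18 % (w/v).
C_B = 89.6 g/L = 8.96 % (w/v).
C_mix = (C_A·V_A + C_B·V_B)/(V_A + V_B) = (2.18×931 + 8.96×210) / 1141 = 3.43 % (w/v) = 34.3 mg/mL.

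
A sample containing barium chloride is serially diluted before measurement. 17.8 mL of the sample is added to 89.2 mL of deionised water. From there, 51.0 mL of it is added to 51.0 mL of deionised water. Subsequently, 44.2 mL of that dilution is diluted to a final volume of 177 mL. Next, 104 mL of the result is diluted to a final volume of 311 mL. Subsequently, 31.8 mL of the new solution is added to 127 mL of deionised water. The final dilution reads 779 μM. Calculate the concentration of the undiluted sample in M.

0.560 M

Overall dilution factor = 6.011 × 2 × 4.005 × 2.990 × 4.994 = 719.
Original = 779 μM × 719 = 5.60 × 10⁵ μM = 0.560 M.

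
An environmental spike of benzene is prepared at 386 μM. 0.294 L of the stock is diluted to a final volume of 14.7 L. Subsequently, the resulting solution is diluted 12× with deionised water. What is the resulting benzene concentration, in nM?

Overall dilution factor = 50 × 12 = 600.
386 μM / 600 = 0.643 μM = 643 nM.

643 nM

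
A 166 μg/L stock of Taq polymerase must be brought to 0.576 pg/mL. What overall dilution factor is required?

2.88 × 10⁵

Factor = C₀/C_target = 166 μg/L / 0.576 pg/mL = 2.88 × 10⁵.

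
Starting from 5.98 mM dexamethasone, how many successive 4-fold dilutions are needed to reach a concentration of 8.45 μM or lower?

Need 4ⁿ ≥ 708, so n ≥ log(708)/log(4) = 4.73.
Minimum whole steps: n = 5.

5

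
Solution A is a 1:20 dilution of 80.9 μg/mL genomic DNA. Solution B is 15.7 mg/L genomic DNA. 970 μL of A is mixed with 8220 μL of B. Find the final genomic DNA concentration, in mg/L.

C_A = 80.9 μg/mL / 20 = 4.05 μg/mL.
C_B = 15.7 mg/L = 15.7 μg/mL.
C_mix = (C_A·V_A + C_B·V_B)/(V_A + V_B) = (4.05×970 + 15.7×8220) / 9190 = 14.5 μg/mL = 14.5 mg/L.

14.5 mg/L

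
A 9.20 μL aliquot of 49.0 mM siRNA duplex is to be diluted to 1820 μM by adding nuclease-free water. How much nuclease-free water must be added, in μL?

238 μL

1820 μM = 1.82 mM.
V₂ = C₁V₁/C₂ = 49.0 × 9.20 / 1.82 = 248 μL.
Diluent to add = V₂ − V₁ = 248 − 9.20 = 238 μL.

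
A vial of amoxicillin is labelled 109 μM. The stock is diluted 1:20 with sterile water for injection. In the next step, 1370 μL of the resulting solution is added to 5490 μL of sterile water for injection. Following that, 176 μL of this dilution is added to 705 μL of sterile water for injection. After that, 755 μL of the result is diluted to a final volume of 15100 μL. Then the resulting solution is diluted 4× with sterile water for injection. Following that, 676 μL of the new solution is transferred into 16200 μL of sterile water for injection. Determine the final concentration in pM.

Overall dilution factor = 20 × 5.007 × 5.006 × 20 × 4 × 24.96 = 1.00 × 10⁶.
109 μM / 1.00 × 10⁶ = 1.09 × 10⁻⁴ μM = 109 pM.

109 pM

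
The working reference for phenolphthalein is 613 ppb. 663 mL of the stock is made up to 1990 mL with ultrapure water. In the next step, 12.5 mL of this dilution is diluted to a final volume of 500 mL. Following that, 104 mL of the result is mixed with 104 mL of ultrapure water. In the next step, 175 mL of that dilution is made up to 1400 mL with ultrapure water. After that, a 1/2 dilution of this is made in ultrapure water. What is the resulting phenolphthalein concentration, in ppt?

Overall dilution factor = 3.002 × 40 × 2 × 8 × 2 = 3842.
613 ppb / 3842 = 0.160 ppb = 160 ppt.

160 ppt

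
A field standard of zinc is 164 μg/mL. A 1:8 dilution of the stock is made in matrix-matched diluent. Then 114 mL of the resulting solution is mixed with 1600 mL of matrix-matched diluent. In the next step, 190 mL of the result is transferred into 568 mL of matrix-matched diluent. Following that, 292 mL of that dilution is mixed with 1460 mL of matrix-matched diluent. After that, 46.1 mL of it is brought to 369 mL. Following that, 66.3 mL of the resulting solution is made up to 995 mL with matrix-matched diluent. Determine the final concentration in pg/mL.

474 pg/mL

Overall dilution factor = 8 × 15.04 × 3.989 × 6 × 8.004 × 15.01 = 3.46 × 10⁵.
164 μg/mL / 3.46 × 10⁵ = 4.74 × 10⁻⁴ μg/mL = 474 pg/mL.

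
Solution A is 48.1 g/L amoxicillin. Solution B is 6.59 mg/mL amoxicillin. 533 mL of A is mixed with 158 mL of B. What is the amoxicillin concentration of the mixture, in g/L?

C_B = 6.59 mg/mL = 6.59 g/L.
C_mix = (C_A·V_A + C_B·V_B)/(V_A + V_B) = (48.1×533 + 6.59×158) / 691.0 = 38.6 g/L.

38.6 g/L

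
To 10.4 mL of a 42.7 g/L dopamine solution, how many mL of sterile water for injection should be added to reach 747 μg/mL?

747 μg/mL = 0.747 g/L.
V₂ = C₁V₁/C₂ = 42.7 × 10.4 / 0.747 = 594 mL.
Diluent to add = V₂ − V₁ = 594 − 10.4 = 584 mL.

584 mL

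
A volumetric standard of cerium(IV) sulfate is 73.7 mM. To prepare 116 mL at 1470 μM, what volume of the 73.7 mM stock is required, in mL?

2.31 mL

1470 μM = 1.47 mM.
V₁ = C₂V₂/C₁ = 1.47 × 116 / 73.7 = 2.31 mL.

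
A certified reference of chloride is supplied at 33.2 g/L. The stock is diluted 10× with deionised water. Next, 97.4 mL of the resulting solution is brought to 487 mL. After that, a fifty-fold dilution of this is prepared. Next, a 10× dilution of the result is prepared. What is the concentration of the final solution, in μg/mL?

1.33 μg/mL

Overall dilution factor = 10 × 5 × 50 × 10 = 2.50 × 10⁴.
33.2 g/L / 2.50 × 10⁴ = 1.33 × 10⁻³ g/L = 1.33 μg/mL.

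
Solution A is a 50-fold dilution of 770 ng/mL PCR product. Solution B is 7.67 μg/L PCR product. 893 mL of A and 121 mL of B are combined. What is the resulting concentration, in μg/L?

C_A = 770 ng/mL / 50 = 15.4 ng/mL.
C_B = 7.67 μg/L = 7.67 ng/mL.
C_mix = (C_A·V_A + C_B·V_B)/(V_A + V_B) = (15.4×893 + 7.67×121) / 1014 = 14.5 ng/mL = 14.5 μg/L.

14.5 μg/L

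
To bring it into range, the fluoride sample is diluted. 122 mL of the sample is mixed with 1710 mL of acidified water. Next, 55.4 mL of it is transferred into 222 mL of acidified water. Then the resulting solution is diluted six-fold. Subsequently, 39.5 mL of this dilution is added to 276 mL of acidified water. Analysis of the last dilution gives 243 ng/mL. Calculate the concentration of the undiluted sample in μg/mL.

876 μg/mL

Overall dilution factor = 15.02 × 5.007 × 6 × 7.987 = 3603.
Original = 243 ng/mL × 3603 = 8.76 × 10⁵ ng/mL = 876 μg/mL.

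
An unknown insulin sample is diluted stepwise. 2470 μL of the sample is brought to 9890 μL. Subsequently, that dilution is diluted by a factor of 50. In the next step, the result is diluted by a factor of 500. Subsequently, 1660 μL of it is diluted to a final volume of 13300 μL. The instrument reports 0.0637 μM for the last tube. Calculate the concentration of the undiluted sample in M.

Overall dilution factor = 4.004 × 50 × 500 × 8.012 = 8.02 × 10⁵.
Original = 0.0637 μM × 8.02 × 10⁵ = 5.11 × 10⁴ μM = 0.0511 M.

0.0511 M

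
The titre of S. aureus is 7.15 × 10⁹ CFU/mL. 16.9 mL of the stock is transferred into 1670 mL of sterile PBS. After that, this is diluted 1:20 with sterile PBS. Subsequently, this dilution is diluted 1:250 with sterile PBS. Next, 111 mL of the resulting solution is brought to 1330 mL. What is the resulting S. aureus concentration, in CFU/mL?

1200 CFU/mL

Overall dilution factor = 99.82 × 20 × 250 × 11.98 = 5.98 × 10⁶.
7.15 × 10⁹ CFU/mL / 5.98 × 10⁶ = 1200 CFU/mL.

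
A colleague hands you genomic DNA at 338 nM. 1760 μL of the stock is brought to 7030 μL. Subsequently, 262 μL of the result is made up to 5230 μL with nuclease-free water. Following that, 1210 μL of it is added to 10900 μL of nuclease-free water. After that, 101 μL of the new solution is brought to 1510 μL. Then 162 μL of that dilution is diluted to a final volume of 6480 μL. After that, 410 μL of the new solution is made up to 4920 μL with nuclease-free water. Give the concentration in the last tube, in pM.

0.0590 pM

Overall dilution factor = 3.994 × 19.96 × 10.01 × 14.95 × 40 × 12 = 5.73 × 10⁶.
338 nM / 5.73 × 10⁶ = 5.90 × 10⁻⁵ nM = 0.0590 pM.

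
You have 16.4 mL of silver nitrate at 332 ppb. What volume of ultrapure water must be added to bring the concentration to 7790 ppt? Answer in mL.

683 mL

7790 ppt = 7.79 ppb.
V₂ = C₁V₁/C₂ = 332 × 16.4 / 7.79 = 699 mL.
Diluent to add = V₂ − V₁ = 699 − 16.4 = 683 mL.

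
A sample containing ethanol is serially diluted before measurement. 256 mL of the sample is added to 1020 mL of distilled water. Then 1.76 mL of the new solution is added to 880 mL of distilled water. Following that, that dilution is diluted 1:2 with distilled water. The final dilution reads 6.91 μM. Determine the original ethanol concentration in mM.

Overall dilution factor = 4.984 × 501 × 2 = 4994.
Original = 6.91 μM × 4994 = 3.45 × 10⁴ μM = 34.5 mM.

34.5 mM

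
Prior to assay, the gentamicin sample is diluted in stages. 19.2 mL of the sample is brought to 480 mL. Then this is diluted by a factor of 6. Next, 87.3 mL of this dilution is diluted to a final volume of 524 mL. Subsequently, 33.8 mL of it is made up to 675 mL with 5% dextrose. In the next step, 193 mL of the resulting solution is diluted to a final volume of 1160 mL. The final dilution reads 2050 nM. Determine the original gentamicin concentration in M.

0.222 M

Overall dilution factor = 25 × 6 × 6.002 × 19.97 × 6.010 = 1.08 × 10⁵.
Original = 2050 nM × 1.08 × 10⁵ = 2.22 × 10⁸ nM = 0.222 M.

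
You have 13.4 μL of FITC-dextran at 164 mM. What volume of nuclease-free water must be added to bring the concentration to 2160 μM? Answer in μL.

2160 μM = 2.16 mM.
V₂ = C₁V₁/C₂ = 164 × 13.4 / 2.16 = 1017 μL.
Diluent to add = V₂ − V₁ = 1017 − 13.4 = 1000 μL.

1000 μL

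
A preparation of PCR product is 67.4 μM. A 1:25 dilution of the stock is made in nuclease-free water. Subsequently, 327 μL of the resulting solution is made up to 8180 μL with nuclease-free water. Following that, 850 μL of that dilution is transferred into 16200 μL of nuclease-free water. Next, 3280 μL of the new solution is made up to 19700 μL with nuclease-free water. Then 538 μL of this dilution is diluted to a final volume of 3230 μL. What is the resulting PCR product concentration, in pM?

149 pM

Overall dilution factor = 25 × 25.02 × 20.06 × 6.006 × 6.004 = 4.52 × 10⁵.
67.4 μM / 4.52 × 10⁵ = 1.49 × 10⁻⁴ μM = 149 pM.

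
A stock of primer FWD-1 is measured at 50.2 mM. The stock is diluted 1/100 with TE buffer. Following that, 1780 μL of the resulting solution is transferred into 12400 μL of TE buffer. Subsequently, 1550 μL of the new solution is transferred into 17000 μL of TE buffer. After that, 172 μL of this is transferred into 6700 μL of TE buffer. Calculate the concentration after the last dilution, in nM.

Overall dilution factor = 100 × 7.966 × 11.97 × 39.95 = 3.81 × 10⁵.
50.2 mM / 3.81 × 10⁵ = 1.32 × 10⁻⁴ mM = 132 nM.

132 nM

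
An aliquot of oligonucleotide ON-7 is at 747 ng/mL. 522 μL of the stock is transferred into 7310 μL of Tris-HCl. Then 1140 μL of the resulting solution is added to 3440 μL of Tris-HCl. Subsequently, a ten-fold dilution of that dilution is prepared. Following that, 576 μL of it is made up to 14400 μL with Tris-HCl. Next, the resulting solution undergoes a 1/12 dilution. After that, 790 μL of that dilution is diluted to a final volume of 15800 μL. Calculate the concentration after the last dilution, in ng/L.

0.207 ng/L

Overall dilution factor = 15.00 × 4.018 × 10 × 25 × 12 × 20 = 3.62 × 10⁶.
747 ng/mL / 3.62 × 10⁶ = 2.07 × 10⁻⁴ ng/mL = 0.207 ng/L.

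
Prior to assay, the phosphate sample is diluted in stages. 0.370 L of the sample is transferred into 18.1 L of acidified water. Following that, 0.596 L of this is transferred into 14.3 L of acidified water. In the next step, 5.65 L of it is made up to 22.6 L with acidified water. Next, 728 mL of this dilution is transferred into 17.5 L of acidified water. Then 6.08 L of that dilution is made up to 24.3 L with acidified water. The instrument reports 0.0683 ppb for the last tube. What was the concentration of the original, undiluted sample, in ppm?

Overall dilution factor = 49.92 × 24.99 × 4 × 25.04 × 3.997 = 4.99 × 10⁵.
Original = 0.0683 ppb × 4.99 × 10⁵ = 3.41 × 10⁴ ppb = 34.1 ppm.

34.1 ppm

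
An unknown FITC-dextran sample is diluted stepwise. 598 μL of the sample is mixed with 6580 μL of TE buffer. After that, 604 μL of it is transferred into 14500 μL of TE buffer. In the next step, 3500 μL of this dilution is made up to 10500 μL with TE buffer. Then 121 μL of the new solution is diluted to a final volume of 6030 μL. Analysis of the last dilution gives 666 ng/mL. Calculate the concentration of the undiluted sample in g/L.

Overall dilution factor = 12.00 × 25.01 × 3 × 49.83 = 4.49 × 10⁴.
Original = 666 ng/mL × 4.49 × 10⁴ = 2.99 × 10⁷ ng/mL = 29.9 g/L.

29.9 g/L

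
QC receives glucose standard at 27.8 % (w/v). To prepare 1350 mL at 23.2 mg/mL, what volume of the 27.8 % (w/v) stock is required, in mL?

23.2 mg/mL = 2.32 % (w/v).
V₁ = C₂V₂/C₁ = 2.32 × 1350 / 27.8 = 113 mL.

113 mL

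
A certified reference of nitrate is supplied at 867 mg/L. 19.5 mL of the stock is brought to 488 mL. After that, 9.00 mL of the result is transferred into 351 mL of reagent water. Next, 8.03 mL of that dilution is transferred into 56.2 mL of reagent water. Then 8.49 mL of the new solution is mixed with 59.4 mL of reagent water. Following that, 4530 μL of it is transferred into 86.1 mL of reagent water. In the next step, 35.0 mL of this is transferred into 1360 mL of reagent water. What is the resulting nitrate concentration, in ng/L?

17.0 ng/L

Overall dilution factor = 25.03 × 40 × 7.999 × 7.996 × 20.01 × 39.86 = 5.11 × 10⁷.
867 mg/L / 5.11 × 10⁷ = 1.70 × 10⁻⁵ mg/L = 17.0 ng/L.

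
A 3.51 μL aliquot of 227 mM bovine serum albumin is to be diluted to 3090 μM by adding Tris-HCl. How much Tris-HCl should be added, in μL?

254 μL

3090 μM = 3.09 mM.
V₂ = C₁V₁/C₂ = 227 × 3.51 / 3.09 = 258 μL.
Diluent to add = V₂ − V₁ = 258 − 3.51 = 254 μL.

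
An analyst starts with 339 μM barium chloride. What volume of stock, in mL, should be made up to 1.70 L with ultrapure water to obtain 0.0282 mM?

0.0282 mM = 28.2 μM.
V₁ = C₂V₂/C₁ = 28.2 × 1.70 / 339 = 0.141 L = 141 mL.

141 mL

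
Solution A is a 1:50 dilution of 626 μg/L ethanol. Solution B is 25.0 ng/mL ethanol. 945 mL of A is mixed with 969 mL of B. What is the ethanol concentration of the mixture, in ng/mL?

18.8 ng/mL

C_A = 626 μg/L / 50 = 12.5 μg/L.
C_B = 25.0 ng/mL = 25.0 μg/L.
C_mix = (C_A·V_A + C_B·V_B)/(V_A + V_B) = (12.5×945 + 25.0×969) / 1914 = 18.8 μg/L = 18.8 ng/mL.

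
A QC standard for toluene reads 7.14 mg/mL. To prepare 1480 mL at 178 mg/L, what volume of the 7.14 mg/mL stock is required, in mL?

36.9 mL

178 mg/L = 0.178 mg/mL.
V₁ = C₂V₂/C₁ = 0.178 × 1480 / 7.14 = 36.9 mL.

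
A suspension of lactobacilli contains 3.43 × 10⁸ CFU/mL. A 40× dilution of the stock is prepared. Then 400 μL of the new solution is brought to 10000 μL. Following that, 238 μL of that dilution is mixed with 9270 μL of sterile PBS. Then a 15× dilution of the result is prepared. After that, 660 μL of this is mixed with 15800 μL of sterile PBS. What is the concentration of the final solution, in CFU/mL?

Overall dilution factor = 40 × 25 × 39.95 × 15 × 24.94 = 1.49 × 10⁷.
3.43 × 10⁸ CFU/mL / 1.49 × 10⁷ = 23.0 CFU/mL.

23.0 CFU/mL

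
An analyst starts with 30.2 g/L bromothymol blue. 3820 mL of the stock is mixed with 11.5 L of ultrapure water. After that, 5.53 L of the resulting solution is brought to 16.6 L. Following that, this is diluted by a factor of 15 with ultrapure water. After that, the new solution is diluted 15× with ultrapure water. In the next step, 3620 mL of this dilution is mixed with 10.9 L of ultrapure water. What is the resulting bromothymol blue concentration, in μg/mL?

Overall dilution factor = 4.010 × 3.002 × 15 × 15 × 4.011 = 1.09 × 10⁴.
30.2 g/L / 1.09 × 10⁴ = 2.78 × 10⁻³ g/L = 2.78 μg/mL.

2.78 μg/mL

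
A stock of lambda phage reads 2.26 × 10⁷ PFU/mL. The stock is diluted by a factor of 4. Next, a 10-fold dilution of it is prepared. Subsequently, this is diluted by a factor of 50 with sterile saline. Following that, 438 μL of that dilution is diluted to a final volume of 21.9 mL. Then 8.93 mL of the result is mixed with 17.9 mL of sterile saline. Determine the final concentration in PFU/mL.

Overall dilution factor = 4 × 10 × 50 × 50 × 3.004 = 3.00 × 10⁵.
2.26 × 10⁷ PFU/mL / 3.00 × 10⁵ = 75.2 PFU/mL.

75.2 PFU/mL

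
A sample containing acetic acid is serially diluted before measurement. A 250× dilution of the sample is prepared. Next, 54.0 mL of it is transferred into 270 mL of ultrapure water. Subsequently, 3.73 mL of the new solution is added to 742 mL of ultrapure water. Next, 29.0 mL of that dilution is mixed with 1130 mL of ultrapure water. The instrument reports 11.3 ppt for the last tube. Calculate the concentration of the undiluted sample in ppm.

135 ppm

Overall dilution factor = 250 × 6 × 199.9 × 39.97 = 1.20 × 10⁷.
Original = 11.3 ppt × 1.20 × 10⁷ = 1.35 × 10⁸ ppt = 135 ppm.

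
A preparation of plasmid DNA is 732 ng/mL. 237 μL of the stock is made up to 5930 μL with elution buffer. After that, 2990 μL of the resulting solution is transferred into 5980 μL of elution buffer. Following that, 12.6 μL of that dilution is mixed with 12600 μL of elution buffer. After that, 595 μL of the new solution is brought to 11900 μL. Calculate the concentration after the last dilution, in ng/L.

0.487 ng/L

Overall dilution factor = 25.02 × 3 × 1001 × 20 = 1.50 × 10⁶.
732 ng/mL / 1.50 × 10⁶ = 4.87 × 10⁻⁴ ng/mL = 0.487 ng/L.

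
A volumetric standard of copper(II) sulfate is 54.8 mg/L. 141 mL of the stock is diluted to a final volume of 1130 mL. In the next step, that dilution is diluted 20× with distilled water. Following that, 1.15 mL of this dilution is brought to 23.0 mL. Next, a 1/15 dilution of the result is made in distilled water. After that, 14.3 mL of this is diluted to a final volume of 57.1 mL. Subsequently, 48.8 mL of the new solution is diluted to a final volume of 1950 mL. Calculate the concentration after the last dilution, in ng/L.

7.14 ng/L

Overall dilution factor = 8.014 × 20 × 20 × 15 × 3.993 × 39.96 = 7.67 × 10⁶.
54.8 mg/L / 7.67 × 10⁶ = 7.14 × 10⁻⁶ mg/L = 7.14 ng/L.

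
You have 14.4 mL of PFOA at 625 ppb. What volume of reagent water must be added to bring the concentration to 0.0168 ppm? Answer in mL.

521 mL

0.0168 ppm = 16.8 ppb.
V₂ = C₁V₁/C₂ = 625 × 14.4 / 16.8 = 536 mL.
Diluent to add = V₂ − V₁ = 536 − 14.4 = 521 mL.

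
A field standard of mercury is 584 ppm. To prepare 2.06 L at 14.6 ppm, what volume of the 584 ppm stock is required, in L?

V₁ = C₂V₂/C₁ = 14.6 × 2.06 / 584 = 0.0515 L.

0.0515 L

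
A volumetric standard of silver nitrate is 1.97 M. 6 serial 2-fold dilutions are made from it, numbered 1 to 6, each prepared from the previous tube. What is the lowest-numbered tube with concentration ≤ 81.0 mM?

tube 5

Tube n has concentration 1.97 M / 2ⁿ.
Need 2ⁿ ≥ 1.97 M / 81.0 mM = 24.3, so n ≥ 4.60.
First such tube: n = 5.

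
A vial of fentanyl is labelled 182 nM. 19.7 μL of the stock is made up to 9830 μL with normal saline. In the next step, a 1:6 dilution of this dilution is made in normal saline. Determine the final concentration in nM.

Overall dilution factor = 499.0 × 6 = 2994.
182 nM / 2994 = 0.0608 nM.

0.0608 nM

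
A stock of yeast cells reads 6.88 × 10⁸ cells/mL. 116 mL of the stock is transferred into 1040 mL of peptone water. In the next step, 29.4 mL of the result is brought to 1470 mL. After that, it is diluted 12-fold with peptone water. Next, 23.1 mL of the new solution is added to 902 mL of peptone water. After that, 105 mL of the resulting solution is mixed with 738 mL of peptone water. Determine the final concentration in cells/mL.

Overall dilution factor = 9.966 × 50 × 12 × 40.05 × 8.029 = 1.92 × 10⁶.
6.88 × 10⁸ cells/mL / 1.92 × 10⁶ = 358 cells/mL.

358 cells/mL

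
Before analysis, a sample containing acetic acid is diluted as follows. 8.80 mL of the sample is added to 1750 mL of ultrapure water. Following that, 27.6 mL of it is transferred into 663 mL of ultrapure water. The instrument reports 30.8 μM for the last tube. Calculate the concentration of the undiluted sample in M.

Overall dilution factor = 199.9 × 25.02 = 5001.
Original = 30.8 μM × 5001 = 1.54 × 10⁵ μM = 0.154 M.

0.154 M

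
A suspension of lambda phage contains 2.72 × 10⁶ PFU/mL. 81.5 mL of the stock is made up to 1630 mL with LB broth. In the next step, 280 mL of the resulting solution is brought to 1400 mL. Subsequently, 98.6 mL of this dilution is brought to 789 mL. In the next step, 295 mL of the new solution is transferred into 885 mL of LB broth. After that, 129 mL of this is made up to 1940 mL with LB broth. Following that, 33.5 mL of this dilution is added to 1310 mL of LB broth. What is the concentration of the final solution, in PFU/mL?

1.41 PFU/mL

Overall dilution factor = 20 × 5 × 8.002 × 4 × 15.04 × 40.10 = 1.93 × 10⁶.
2.72 × 10⁶ PFU/mL / 1.93 × 10⁶ = 1.41 PFU/mL.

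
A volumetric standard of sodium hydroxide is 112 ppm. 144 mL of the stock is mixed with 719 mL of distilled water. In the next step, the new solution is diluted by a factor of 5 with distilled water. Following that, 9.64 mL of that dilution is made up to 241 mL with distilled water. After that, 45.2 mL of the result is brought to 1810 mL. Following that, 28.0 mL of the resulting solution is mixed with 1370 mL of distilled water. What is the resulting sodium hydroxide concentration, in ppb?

Overall dilution factor = 5.993 × 5 × 25 × 40.04 × 49.93 = 1.50 × 10⁶.
112 ppm / 1.50 × 10⁶ = 7.48 × 10⁻⁵ ppm = 0.0748 ppb.

0.0748 ppb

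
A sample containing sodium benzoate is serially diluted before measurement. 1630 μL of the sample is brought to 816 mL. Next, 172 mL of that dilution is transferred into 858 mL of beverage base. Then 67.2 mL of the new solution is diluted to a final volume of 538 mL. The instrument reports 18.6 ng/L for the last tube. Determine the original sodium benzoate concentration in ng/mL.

Overall dilution factor = 500.6 × 5.988 × 8.006 = 2.40 × 10⁴.
Original = 18.6 ng/L × 2.40 × 10⁴ = 4.46 × 10⁵ ng/L = 446 ng/mL.

446 ng/mL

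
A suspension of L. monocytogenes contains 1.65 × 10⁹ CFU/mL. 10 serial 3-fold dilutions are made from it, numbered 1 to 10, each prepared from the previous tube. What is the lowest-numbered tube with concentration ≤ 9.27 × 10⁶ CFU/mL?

Tube n has concentration 1.65 × 10⁹ CFU/mL / 3ⁿ.
Need 3ⁿ ≥ 1.65 × 10⁹ CFU/mL / 9.27 × 10⁶ CFU/mL = 178, so n ≥ 4.72.
First such tube: n = 5.

tube 5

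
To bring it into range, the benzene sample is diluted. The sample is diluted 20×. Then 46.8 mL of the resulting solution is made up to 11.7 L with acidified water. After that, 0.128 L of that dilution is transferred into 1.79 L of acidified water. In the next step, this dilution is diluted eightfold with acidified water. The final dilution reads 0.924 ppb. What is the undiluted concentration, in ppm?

554 ppm

Overall dilution factor = 20 × 250 × 14.98 × 8 = 5.99 × 10⁵.
Original = 0.924 ppb × 5.99 × 10⁵ = 5.54 × 10⁵ ppb = 554 ppm.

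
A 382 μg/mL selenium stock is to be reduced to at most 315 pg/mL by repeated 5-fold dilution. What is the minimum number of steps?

Need 5ⁿ ≥ 1.21 × 10⁶, so n ≥ log(1.21 × 10⁶)/log(5) = 8.70.
Minimum whole steps: n = 9.

9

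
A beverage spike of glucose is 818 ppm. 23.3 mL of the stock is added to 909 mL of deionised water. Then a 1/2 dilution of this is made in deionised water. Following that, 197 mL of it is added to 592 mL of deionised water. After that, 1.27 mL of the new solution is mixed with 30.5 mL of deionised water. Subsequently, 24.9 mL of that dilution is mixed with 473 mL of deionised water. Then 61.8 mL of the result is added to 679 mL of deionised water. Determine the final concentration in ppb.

Overall dilution factor = 40.01 × 2 × 4.005 × 25.02 × 20.00 × 11.99 = 1.92 × 10⁶.
818 ppm / 1.92 × 10⁶ = 4.26 × 10⁻⁴ ppm = 0.426 ppb.

0.426 ppb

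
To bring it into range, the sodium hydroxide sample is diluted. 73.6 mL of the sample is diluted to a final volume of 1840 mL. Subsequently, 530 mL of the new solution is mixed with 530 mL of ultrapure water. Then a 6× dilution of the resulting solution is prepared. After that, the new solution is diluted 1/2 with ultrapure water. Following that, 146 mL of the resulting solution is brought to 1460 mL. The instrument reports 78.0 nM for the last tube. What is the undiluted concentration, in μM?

468 μM

Overall dilution factor = 25 × 2 × 6 × 2 × 10 = 6000.
Original = 78.0 nM × 6000 = 4.68 × 10⁵ nM = 468 μM.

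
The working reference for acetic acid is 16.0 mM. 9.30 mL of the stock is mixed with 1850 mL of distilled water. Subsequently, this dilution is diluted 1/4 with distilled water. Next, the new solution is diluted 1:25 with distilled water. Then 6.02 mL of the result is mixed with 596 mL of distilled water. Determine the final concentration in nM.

Overall dilution factor = 199.9 × 4 × 25 × 100.0 = 2.00 × 10⁶.
16.0 mM / 2.00 × 10⁶ = 8.00 × 10⁻⁶ mM = 8.00 nM.

8.00 nM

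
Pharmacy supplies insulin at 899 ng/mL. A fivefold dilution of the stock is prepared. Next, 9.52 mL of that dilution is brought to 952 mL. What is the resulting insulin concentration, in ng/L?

Overall dilution factor = 5 × 100 = 500.
899 ng/mL / 500 = 1.80 ng/mL = 1800 ng/L.

1800 ng/L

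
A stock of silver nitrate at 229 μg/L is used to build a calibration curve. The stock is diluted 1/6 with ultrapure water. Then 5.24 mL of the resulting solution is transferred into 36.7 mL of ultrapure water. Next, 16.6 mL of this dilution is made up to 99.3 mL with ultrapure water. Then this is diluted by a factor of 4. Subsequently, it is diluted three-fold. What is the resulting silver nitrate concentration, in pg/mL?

66.4 pg/mL

Overall dilution factor = 6 × 8.004 × 5.982 × 4 × 3 = 3447.
229 μg/L / 3447 = 0.0664 μg/L = 66.4 pg/mL.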